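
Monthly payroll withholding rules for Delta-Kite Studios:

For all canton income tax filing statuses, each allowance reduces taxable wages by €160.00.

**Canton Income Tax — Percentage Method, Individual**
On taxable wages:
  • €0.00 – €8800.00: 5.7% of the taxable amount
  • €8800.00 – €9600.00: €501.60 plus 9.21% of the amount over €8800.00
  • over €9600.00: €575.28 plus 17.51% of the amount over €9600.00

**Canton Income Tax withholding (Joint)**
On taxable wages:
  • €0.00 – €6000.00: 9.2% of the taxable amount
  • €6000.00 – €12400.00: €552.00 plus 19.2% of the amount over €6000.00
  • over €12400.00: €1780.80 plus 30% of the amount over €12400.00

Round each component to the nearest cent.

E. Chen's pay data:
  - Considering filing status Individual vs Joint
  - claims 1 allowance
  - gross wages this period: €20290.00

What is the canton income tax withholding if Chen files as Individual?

€2419.08

Canton Income Tax (Individual): taxable = €20290.00 − 1×€160.00 = €20130.00
  €575.28 + 17.51% × (€20130.00 − €9600.00) = €575.28 + 17.51% × €10530.00 = €2419.08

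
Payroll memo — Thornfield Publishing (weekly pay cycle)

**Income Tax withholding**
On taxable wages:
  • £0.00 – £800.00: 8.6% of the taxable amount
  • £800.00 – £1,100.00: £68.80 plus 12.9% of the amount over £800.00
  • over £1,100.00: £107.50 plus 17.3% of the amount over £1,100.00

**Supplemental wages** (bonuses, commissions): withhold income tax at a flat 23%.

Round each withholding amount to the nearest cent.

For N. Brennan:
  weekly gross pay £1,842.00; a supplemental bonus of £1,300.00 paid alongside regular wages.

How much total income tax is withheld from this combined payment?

£534.87

Income Tax: taxable = £1,842.00
  £107.50 + 17.3% × (£1,842.00 − £1,100.00) = £107.50 + 17.3% × £742.00 = £235.87
Supplemental (23% flat on bonus): 23% × £1,300.00 = £299.00
Total income tax: £235.87 + £299.00 = £534.87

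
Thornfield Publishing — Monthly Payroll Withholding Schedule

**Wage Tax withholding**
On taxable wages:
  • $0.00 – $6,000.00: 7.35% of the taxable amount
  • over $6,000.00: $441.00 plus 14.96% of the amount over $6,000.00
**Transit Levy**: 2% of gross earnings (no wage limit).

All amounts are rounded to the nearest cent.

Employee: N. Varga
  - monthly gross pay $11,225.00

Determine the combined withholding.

$1,447.16

Wage Tax: taxable = $11,225.00
  $441.00 + 14.96% × ($11,225.00 − $6,000.00) = $441.00 + 14.96% × $5,225.00 = $1,222.66
Transit Levy: 2% × $11,225.00 = $224.50
Total: $1,222.66 + $224.50 = $1,447.16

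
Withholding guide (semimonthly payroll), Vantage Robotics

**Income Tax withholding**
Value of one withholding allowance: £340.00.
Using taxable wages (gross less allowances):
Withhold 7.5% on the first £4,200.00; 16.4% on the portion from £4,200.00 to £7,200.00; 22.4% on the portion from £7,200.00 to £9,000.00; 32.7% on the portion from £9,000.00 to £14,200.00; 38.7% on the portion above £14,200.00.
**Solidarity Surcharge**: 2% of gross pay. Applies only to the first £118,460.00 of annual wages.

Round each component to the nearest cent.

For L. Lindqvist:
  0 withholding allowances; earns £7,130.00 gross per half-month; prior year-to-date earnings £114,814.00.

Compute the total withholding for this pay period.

£868.44

Income Tax: taxable = £7,130.00
  £315.00 + 16.4% × (£7,130.00 − £4,200.00) = £315.00 + 16.4% × £2,930.00 = £795.52
Solidarity Surcharge: cap £118,460.00 − YTD £114,814.00 = £3,646.00 subject; 2% × £3,646.00 = £72.92
Total: £795.52 + £72.92 = £868.44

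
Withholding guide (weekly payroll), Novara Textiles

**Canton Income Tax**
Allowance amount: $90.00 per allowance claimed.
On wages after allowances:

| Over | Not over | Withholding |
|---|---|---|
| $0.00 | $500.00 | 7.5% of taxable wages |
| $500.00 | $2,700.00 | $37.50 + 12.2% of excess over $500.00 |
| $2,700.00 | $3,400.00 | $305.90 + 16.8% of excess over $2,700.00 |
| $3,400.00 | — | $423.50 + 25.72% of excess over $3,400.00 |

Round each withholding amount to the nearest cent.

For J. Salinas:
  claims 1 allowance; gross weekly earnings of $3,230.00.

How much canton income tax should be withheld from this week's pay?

$379.82

Canton Income Tax: taxable = $3,230.00 − 1×$90.00 = $3,140.00
  $305.90 + 16.8% × ($3,140.00 − $2,700.00) = $305.90 + 16.8% × $440.00 = $379.82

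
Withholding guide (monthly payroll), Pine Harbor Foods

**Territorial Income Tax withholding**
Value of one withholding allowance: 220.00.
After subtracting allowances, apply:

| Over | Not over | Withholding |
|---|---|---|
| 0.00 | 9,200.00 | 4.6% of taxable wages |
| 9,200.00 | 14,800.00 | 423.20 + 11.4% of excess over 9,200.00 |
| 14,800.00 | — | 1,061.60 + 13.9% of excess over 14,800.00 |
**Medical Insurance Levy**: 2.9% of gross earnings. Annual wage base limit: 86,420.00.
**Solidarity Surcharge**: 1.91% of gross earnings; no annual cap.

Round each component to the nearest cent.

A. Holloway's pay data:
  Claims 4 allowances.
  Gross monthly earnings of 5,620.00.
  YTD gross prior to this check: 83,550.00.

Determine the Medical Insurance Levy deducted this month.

Medical Insurance Levy: cap 86,420.00 − YTD 83,550.00 = 2,870.00 subject; 2.9% × 2,870.00 = 83.23

83.23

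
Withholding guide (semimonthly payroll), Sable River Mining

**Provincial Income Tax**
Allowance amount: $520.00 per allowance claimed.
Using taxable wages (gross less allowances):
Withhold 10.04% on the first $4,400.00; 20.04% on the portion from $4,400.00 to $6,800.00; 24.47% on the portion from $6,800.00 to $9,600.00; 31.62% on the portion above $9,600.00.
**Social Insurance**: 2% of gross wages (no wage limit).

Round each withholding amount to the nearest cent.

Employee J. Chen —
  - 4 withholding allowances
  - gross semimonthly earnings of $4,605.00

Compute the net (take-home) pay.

$4,259.39

Provincial Income Tax: taxable = $4,605.00 − 4×$520.00 = $2,525.00
  10.04% × $2,525.00 = $253.51
Social Insurance: 2% × $4,605.00 = $92.10
Total withheld: $253.51 + $92.10 = $345.61
Net pay: $4,605.00 − $345.61 = $4,259.39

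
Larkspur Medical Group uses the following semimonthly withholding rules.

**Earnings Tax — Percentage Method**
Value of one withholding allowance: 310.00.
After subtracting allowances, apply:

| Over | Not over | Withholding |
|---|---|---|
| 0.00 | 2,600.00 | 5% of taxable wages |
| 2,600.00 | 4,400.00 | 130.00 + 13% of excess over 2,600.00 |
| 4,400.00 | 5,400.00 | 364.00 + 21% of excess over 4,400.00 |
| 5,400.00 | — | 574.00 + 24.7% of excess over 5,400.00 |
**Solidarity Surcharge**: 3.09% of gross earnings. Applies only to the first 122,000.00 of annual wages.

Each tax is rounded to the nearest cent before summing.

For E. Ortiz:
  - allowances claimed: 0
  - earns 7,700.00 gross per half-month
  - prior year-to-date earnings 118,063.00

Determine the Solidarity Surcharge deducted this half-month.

Solidarity Surcharge: cap 122,000.00 − YTD 118,063.00 = 3,937.00 subject; 3.09% × 3,937.00 = 121.65

121.65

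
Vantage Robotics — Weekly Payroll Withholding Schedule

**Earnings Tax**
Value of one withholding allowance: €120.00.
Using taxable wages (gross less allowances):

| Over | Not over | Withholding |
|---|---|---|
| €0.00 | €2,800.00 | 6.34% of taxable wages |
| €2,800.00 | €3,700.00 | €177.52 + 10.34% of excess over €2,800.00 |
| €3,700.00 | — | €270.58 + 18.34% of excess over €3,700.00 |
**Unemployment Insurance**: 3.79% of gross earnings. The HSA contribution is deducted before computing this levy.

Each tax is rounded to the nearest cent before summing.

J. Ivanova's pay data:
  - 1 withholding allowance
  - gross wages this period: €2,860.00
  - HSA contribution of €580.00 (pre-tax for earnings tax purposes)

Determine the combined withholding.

€223.35

Earnings Tax: taxable = €2,860.00 − €580.00 − 1×€120.00 = €2,160.00
  6.34% × €2,160.00 = €136.94
Unemployment Insurance: 3.79% × €2,280.00 = €86.41
Total: €136.94 + €86.41 = €223.35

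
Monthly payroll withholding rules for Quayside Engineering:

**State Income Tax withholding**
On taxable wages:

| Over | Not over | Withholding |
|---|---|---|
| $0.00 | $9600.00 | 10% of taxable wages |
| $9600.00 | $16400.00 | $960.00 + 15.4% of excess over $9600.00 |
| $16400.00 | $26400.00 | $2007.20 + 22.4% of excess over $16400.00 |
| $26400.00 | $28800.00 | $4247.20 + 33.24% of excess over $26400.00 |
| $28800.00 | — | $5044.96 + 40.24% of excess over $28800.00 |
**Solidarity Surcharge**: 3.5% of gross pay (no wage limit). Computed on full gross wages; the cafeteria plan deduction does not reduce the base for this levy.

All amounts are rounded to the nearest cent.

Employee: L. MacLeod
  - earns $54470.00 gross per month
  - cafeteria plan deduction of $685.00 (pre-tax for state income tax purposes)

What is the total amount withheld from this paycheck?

State Income Tax: taxable = $54470.00 − $685.00 = $53785.00
  $5044.96 + 40.24% × ($53785.00 − $28800.00) = $5044.96 + 40.24% × $24985.00 = $15098.92
Solidarity Surcharge: 3.5% × $54470.00 = $1906.45
Total: $15098.92 + $1906.45 = $17005.37

$17005.37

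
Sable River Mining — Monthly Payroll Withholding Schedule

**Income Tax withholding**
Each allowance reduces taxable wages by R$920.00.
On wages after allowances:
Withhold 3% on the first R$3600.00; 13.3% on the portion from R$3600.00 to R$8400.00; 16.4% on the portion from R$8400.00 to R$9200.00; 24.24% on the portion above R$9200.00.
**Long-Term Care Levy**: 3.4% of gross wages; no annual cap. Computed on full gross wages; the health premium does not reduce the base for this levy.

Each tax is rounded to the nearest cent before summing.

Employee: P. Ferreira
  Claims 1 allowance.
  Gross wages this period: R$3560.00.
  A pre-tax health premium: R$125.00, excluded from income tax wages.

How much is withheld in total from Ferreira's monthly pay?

Income Tax: taxable = R$3560.00 − R$125.00 − 1×R$920.00 = R$2515.00
  3% × R$2515.00 = R$75.45
Long-Term Care Levy: 3.4% × R$3560.00 = R$121.04
Total: R$75.45 + R$121.04 = R$196.49

R$196.49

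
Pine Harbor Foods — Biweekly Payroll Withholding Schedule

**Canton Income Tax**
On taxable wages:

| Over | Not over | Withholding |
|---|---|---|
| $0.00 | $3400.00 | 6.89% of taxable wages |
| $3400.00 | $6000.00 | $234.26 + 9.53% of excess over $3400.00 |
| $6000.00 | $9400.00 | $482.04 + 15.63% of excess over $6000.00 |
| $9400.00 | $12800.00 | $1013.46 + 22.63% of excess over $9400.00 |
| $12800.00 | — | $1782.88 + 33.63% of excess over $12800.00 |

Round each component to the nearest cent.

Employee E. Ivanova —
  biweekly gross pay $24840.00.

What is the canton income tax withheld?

Canton Income Tax: taxable = $24840.00
  $1782.88 + 33.63% × ($24840.00 − $12800.00) = $1782.88 + 33.63% × $12040.00 = $5831.93

$5831.93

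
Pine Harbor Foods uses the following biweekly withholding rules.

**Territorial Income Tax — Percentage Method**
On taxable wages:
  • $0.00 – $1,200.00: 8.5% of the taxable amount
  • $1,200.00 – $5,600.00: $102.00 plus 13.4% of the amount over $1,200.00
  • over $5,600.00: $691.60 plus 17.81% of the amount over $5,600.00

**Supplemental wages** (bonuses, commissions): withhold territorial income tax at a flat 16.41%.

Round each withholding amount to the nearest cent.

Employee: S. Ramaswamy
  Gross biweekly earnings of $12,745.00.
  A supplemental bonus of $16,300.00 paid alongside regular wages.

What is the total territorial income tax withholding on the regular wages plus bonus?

Territorial Income Tax: taxable = $12,745.00
  $691.60 + 17.81% × ($12,745.00 − $5,600.00) = $691.60 + 17.81% × $7,145.00 = $1,964.12
Supplemental (16.41% flat on bonus): 16.41% × $16,300.00 = $2,674.83
Total territorial income tax: $1,964.12 + $2,674.83 = $4,638.95

$4,638.95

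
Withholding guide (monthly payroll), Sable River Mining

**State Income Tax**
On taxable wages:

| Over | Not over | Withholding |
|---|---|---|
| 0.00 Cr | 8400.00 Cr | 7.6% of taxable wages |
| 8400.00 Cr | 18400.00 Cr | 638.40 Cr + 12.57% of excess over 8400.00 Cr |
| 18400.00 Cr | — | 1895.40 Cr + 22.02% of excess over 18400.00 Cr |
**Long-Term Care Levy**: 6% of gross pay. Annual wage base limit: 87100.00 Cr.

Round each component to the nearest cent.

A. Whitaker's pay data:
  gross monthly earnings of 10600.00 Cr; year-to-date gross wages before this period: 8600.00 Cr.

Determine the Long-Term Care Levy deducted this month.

Long-Term Care Levy: 6% × 10600.00 Cr = 636.00 Cr

636.00 Cr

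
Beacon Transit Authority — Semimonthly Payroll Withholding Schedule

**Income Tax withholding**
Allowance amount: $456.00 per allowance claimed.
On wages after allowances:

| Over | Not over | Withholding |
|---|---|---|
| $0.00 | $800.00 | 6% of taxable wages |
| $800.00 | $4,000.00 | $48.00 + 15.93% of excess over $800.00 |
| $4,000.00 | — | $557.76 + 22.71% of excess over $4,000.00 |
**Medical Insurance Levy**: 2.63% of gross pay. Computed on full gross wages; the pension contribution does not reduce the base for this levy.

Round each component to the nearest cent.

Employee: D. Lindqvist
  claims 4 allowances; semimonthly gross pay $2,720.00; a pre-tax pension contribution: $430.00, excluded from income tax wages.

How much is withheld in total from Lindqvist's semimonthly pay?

Income Tax: taxable = $2,720.00 − $430.00 − 4×$456.00 = $466.00
  6% × $466.00 = $27.96
Medical Insurance Levy: 2.63% × $2,720.00 = $71.54
Total: $27.96 + $71.54 = $99.50

$99.50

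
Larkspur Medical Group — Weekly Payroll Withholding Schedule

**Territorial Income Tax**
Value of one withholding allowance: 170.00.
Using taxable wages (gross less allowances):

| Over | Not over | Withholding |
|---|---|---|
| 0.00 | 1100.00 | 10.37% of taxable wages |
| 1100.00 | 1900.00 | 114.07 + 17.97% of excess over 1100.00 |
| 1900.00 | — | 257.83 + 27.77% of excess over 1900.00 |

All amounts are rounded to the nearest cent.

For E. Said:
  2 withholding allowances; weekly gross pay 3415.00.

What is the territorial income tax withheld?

Territorial Income Tax: taxable = 3415.00 − 2×170.00 = 3075.00
  257.83 + 27.77% × (3075.00 − 1900.00) = 257.83 + 27.77% × 1175.00 = 584.13

584.13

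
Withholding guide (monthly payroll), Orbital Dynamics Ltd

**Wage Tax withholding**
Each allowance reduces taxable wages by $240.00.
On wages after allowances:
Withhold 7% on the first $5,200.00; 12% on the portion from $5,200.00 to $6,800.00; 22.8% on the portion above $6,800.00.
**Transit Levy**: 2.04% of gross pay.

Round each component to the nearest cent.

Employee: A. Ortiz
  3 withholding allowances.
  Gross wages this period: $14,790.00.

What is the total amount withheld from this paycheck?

Wage Tax: taxable = $14,790.00 − 3×$240.00 = $14,070.00
  $556.00 + 22.8% × ($14,070.00 − $6,800.00) = $556.00 + 22.8% × $7,270.00 = $2,213.56
Transit Levy: 2.04% × $14,790.00 = $301.72
Total: $2,213.56 + $301.72 = $2,515.28

$2,515.28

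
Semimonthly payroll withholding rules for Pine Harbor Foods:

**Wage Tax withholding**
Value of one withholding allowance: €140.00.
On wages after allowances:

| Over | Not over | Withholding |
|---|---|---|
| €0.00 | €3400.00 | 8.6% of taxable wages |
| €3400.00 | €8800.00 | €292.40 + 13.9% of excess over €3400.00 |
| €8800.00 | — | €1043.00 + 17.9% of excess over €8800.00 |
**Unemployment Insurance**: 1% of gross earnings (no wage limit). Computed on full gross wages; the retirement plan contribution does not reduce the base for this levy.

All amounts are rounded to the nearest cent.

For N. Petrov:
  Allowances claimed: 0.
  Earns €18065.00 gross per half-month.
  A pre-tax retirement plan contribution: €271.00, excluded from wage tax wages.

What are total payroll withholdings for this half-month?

Wage Tax: taxable = €18065.00 − €271.00 = €17794.00
  €1043.00 + 17.9% × (€17794.00 − €8800.00) = €1043.00 + 17.9% × €8994.00 = €2652.93
Unemployment Insurance: 1% × €18065.00 = €180.65
Total: €2652.93 + €180.65 = €2833.58

€2833.58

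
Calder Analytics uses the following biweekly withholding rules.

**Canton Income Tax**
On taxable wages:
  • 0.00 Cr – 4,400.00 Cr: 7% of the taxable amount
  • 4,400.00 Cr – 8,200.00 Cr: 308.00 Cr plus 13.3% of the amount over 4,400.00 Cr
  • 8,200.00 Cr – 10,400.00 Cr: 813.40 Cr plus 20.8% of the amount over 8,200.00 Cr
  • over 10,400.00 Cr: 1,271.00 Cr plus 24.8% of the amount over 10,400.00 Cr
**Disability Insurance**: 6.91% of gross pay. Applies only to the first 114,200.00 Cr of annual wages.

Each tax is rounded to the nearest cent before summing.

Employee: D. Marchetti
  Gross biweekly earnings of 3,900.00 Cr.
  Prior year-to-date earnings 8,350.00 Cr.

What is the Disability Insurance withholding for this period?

Disability Insurance: 6.91% × 3,900.00 Cr = 269.49 Cr

269.49 Cr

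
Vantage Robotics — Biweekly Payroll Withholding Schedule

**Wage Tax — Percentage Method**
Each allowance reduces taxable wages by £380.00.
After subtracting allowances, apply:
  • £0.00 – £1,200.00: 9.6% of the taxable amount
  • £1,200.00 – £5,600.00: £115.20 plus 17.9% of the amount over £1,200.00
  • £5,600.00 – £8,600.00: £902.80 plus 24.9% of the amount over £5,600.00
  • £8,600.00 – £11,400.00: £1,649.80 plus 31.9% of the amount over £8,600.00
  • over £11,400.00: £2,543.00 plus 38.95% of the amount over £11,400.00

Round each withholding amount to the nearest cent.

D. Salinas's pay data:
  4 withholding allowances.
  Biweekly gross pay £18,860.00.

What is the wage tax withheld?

Wage Tax: taxable = £18,860.00 − 4×£380.00 = £17,340.00
  £2,543.00 + 38.95% × (£17,340.00 − £11,400.00) = £2,543.00 + 38.95% × £5,940.00 = £4,856.63

£4,856.63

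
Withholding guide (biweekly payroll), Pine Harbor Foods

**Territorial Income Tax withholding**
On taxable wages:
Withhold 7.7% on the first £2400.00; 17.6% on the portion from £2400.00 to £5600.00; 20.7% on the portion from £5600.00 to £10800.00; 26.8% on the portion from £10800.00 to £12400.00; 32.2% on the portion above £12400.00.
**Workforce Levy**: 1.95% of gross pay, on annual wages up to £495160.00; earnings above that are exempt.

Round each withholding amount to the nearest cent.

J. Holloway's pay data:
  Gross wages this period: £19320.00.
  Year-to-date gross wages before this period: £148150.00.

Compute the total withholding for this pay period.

Territorial Income Tax: taxable = £19320.00
  £2253.20 + 32.2% × (£19320.00 − £12400.00) = £2253.20 + 32.2% × £6920.00 = £4481.44
Workforce Levy: 1.95% × £19320.00 = £376.74
Total: £4481.44 + £376.74 = £4858.18

£4858.18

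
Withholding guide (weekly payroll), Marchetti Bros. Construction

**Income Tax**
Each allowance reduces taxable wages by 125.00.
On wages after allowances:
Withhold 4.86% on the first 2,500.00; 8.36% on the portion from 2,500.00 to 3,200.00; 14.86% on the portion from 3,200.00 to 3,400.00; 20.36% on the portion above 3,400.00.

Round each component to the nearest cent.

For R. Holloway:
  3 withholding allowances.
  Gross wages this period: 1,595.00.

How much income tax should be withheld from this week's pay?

Income Tax: taxable = 1,595.00 − 3×125.00 = 1,220.00
  4.86% × 1,220.00 = 59.29

59.29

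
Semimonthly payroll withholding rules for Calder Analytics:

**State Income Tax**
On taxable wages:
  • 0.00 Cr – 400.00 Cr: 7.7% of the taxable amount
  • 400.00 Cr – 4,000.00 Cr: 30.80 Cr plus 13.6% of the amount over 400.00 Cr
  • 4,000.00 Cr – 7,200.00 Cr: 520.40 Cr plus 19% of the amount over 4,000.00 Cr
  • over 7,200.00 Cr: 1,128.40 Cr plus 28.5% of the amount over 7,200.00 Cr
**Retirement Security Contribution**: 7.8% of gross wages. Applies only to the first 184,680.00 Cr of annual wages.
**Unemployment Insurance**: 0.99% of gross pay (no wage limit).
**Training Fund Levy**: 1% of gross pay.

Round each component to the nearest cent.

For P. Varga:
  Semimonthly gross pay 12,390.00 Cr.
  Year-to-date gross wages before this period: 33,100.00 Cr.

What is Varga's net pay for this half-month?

8,569.47 Cr

State Income Tax: taxable = 12,390.00 Cr
  1,128.40 Cr + 28.5% × (12,390.00 Cr − 7,200.00 Cr) = 1,128.40 Cr + 28.5% × 5,190.00 Cr = 2,607.55 Cr
Retirement Security Contribution: 7.8% × 12,390.00 Cr = 966.42 Cr
Unemployment Insurance: 0.99% × 12,390.00 Cr = 122.66 Cr
Training Fund Levy: 1% × 12,390.00 Cr = 123.90 Cr
Total withheld: 2,607.55 Cr + 966.42 Cr + 122.66 Cr + 123.90 Cr = 3,820.53 Cr
Net pay: 12,390.00 Cr − 3,820.53 Cr = 8,569.47 Cr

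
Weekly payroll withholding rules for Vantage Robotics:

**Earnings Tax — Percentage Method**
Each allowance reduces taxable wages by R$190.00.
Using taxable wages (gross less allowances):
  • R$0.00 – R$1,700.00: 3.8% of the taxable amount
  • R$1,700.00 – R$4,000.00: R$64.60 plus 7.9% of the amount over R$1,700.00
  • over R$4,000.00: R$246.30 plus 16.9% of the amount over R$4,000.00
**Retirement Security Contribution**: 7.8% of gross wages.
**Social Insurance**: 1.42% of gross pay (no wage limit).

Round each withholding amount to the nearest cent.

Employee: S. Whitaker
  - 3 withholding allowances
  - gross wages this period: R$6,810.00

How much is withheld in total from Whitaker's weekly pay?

R$1,252.74

Earnings Tax: taxable = R$6,810.00 − 3×R$190.00 = R$6,240.00
  R$246.30 + 16.9% × (R$6,240.00 − R$4,000.00) = R$246.30 + 16.9% × R$2,240.00 = R$624.86
Retirement Security Contribution: 7.8% × R$6,810.00 = R$531.18
Social Insurance: 1.42% × R$6,810.00 = R$96.70
Total: R$624.86 + R$531.18 + R$96.70 = R$1,252.74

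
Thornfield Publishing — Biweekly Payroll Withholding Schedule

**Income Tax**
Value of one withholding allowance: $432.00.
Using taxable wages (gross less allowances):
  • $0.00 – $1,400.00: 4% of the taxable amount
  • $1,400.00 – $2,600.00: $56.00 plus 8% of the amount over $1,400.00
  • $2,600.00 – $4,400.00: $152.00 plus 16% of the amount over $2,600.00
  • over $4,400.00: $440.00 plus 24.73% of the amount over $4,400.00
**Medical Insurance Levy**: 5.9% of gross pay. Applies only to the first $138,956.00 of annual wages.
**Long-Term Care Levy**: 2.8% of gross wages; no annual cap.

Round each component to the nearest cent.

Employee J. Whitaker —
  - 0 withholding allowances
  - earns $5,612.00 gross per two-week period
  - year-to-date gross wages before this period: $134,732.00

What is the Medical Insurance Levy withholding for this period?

$249.22

Medical Insurance Levy: cap $138,956.00 − YTD $134,732.00 = $4,224.00 subject; 5.9% × $4,224.00 = $249.22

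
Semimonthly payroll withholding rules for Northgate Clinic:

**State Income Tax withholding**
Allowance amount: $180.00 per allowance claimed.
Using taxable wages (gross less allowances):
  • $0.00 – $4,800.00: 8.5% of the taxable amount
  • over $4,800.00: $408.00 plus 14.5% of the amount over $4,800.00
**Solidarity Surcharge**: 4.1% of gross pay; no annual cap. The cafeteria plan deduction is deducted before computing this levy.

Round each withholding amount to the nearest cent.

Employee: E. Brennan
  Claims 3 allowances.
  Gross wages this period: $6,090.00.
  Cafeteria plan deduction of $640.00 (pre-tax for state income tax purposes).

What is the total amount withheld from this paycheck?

$647.40

State Income Tax: taxable = $6,090.00 − $640.00 − 3×$180.00 = $4,910.00
  $408.00 + 14.5% × ($4,910.00 − $4,800.00) = $408.00 + 14.5% × $110.00 = $423.95
Solidarity Surcharge: 4.1% × $5,450.00 = $223.45
Total: $423.95 + $223.45 = $647.40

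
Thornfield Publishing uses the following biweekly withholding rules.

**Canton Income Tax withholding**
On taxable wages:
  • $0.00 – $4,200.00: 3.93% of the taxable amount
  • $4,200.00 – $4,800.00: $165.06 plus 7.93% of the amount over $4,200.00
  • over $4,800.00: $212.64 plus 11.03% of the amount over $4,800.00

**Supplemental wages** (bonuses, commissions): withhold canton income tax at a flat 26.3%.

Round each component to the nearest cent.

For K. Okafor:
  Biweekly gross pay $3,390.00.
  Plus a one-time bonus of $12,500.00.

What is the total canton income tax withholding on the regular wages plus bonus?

Canton Income Tax: taxable = $3,390.00
  3.93% × $3,390.00 = $133.23
Supplemental (26.3% flat on bonus): 26.3% × $12,500.00 = $3,287.50
Total canton income tax: $133.23 + $3,287.50 = $3,420.73

$3,420.73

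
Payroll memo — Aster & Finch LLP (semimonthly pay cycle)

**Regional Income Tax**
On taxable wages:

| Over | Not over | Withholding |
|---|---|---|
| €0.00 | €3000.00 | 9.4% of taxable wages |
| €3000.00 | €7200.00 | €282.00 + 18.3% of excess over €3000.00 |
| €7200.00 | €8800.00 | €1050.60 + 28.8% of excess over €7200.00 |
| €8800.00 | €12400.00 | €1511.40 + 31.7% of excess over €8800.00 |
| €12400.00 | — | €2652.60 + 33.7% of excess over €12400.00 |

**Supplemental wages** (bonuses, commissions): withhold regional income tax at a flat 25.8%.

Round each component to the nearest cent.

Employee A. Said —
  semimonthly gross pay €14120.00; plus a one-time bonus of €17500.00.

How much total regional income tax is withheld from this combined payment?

Regional Income Tax: taxable = €14120.00
  €2652.60 + 33.7% × (€14120.00 − €12400.00) = €2652.60 + 33.7% × €1720.00 = €3232.24
Supplemental (25.8% flat on bonus): 25.8% × €17500.00 = €4515.00
Total regional income tax: €3232.24 + €4515.00 = €7747.24

€7747.24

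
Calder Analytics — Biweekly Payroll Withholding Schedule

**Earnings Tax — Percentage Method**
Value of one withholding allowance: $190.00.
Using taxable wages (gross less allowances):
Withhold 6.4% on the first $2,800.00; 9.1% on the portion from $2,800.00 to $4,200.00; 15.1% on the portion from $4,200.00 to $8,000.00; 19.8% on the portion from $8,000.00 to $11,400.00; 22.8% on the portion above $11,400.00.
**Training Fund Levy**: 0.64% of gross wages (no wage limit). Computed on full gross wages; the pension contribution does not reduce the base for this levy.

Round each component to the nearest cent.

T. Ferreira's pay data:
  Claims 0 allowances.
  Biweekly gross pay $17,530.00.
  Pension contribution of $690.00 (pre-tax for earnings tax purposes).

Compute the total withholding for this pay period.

Earnings Tax: taxable = $17,530.00 − $690.00 = $16,840.00
  $1,553.60 + 22.8% × ($16,840.00 − $11,400.00) = $1,553.60 + 22.8% × $5,440.00 = $2,793.92
Training Fund Levy: 0.64% × $17,530.00 = $112.19
Total: $2,793.92 + $112.19 = $2,906.11

$2,906.11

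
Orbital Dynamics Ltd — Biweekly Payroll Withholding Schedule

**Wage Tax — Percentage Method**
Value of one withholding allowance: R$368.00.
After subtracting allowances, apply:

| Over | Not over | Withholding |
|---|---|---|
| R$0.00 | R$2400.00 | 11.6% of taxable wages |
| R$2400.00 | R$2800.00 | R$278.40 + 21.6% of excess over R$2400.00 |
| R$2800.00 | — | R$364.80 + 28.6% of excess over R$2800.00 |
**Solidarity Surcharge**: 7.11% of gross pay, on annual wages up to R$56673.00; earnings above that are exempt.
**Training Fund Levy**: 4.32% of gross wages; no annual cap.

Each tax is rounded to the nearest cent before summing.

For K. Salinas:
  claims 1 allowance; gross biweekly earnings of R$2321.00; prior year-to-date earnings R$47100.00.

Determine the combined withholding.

Wage Tax: taxable = R$2321.00 − 1×R$368.00 = R$1953.00
  11.6% × R$1953.00 = R$226.55
Solidarity Surcharge: 7.11% × R$2321.00 = R$165.02
Training Fund Levy: 4.32% × R$2321.00 = R$100.27
Total: R$226.55 + R$165.02 + R$100.27 = R$491.84

R$491.84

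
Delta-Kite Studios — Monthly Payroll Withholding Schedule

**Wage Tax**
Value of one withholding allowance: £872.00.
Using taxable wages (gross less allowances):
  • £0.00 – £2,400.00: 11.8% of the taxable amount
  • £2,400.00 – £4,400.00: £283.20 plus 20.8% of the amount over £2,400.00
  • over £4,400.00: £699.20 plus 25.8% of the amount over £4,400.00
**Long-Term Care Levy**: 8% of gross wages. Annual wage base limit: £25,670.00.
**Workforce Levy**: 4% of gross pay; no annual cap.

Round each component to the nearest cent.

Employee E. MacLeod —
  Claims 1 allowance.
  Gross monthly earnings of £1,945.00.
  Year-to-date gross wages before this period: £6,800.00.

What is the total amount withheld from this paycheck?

£360.01

Wage Tax: taxable = £1,945.00 − 1×£872.00 = £1,073.00
  11.8% × £1,073.00 = £126.61
Long-Term Care Levy: 8% × £1,945.00 = £155.60
Workforce Levy: 4% × £1,945.00 = £77.80
Total: £126.61 + £155.60 + £77.80 = £360.01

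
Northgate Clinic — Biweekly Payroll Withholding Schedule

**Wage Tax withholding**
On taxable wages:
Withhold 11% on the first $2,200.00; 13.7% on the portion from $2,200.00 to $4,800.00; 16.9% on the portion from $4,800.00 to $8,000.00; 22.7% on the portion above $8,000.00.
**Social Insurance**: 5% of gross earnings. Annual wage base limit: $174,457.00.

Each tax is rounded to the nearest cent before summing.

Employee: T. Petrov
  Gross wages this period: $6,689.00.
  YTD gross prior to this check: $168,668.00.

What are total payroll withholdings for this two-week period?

Wage Tax: taxable = $6,689.00
  $598.20 + 16.9% × ($6,689.00 − $4,800.00) = $598.20 + 16.9% × $1,889.00 = $917.44
Social Insurance: cap $174,457.00 − YTD $168,668.00 = $5,789.00 subject; 5% × $5,789.00 = $289.45
Total: $917.44 + $289.45 = $1,206.89

$1,206.89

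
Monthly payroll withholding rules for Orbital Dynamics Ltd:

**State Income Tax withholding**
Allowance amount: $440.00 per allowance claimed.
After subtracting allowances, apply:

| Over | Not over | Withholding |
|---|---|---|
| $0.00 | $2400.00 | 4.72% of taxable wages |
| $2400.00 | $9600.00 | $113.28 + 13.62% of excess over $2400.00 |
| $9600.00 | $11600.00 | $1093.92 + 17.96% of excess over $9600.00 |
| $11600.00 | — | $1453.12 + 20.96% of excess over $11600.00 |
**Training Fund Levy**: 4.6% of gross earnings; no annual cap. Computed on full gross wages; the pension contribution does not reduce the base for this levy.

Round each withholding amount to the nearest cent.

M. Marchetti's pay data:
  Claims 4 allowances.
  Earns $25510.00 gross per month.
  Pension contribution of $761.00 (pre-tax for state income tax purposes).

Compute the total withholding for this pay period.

State Income Tax: taxable = $25510.00 − $761.00 − 4×$440.00 = $22989.00
  $1453.12 + 20.96% × ($22989.00 − $11600.00) = $1453.12 + 20.96% × $11389.00 = $3840.25
Training Fund Levy: 4.6% × $25510.00 = $1173.46
Total: $3840.25 + $1173.46 = $5013.71

$5013.71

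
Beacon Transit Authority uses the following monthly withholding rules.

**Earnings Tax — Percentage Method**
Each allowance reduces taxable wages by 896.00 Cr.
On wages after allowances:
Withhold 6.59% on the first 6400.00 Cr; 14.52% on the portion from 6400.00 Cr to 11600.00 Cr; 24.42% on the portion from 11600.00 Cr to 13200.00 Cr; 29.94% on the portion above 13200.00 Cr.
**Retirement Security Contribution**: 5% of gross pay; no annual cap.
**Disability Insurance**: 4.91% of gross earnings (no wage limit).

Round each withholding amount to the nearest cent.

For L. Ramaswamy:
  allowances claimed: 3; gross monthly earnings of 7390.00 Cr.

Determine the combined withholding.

1042.21 Cr

Earnings Tax: taxable = 7390.00 Cr − 3×896.00 Cr = 4702.00 Cr
  6.59% × 4702.00 Cr = 309.86 Cr
Retirement Security Contribution: 5% × 7390.00 Cr = 369.50 Cr
Disability Insurance: 4.91% × 7390.00 Cr = 362.85 Cr
Total: 309.86 Cr + 369.50 Cr + 362.85 Cr = 1042.21 Cr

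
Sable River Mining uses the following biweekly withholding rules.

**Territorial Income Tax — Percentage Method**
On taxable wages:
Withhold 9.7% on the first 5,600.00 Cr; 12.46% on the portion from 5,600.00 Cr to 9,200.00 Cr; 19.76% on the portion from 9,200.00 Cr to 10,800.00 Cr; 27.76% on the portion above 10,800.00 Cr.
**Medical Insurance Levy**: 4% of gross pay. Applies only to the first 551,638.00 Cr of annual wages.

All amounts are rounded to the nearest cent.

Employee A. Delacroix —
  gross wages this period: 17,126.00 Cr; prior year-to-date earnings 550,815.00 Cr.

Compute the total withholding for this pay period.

3,096.94 Cr

Territorial Income Tax: taxable = 17,126.00 Cr
  1,307.92 Cr + 27.76% × (17,126.00 Cr − 10,800.00 Cr) = 1,307.92 Cr + 27.76% × 6,326.00 Cr = 3,064.02 Cr
Medical Insurance Levy: cap 551,638.00 Cr − YTD 550,815.00 Cr = 823.00 Cr subject; 4% × 823.00 Cr = 32.92 Cr
Total: 3,064.02 Cr + 32.92 Cr = 3,096.94 Cr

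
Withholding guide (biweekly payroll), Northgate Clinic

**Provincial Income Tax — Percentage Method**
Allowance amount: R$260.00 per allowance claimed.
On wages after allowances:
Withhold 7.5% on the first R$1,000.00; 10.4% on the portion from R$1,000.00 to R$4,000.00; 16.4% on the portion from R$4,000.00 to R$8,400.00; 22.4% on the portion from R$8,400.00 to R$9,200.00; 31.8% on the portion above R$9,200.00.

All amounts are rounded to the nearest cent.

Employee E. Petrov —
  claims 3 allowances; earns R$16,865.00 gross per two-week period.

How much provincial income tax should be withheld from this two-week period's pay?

Provincial Income Tax: taxable = R$16,865.00 − 3×R$260.00 = R$16,085.00
  R$1,287.80 + 31.8% × (R$16,085.00 − R$9,200.00) = R$1,287.80 + 31.8% × R$6,885.00 = R$3,477.23

R$3,477.23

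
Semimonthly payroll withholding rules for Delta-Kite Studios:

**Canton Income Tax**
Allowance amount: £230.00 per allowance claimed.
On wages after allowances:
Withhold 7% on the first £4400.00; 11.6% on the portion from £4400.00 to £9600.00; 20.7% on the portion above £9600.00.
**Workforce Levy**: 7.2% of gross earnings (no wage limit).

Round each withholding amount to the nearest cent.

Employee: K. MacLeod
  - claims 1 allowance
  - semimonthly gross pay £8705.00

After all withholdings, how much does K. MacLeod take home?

Canton Income Tax: taxable = £8705.00 − 1×£230.00 = £8475.00
  £308.00 + 11.6% × (£8475.00 − £4400.00) = £308.00 + 11.6% × £4075.00 = £780.70
Workforce Levy: 7.2% × £8705.00 = £626.76
Total withheld: £780.70 + £626.76 = £1407.46
Net pay: £8705.00 − £1407.46 = £7297.54

£7297.54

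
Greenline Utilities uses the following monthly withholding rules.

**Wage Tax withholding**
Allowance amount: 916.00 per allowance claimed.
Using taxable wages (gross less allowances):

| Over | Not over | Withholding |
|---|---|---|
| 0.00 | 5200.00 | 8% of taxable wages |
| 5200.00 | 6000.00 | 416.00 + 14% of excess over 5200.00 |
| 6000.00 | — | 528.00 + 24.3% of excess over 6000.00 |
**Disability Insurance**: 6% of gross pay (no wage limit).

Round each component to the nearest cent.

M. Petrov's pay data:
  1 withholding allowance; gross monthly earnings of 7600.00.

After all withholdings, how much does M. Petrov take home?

6449.79

Wage Tax: taxable = 7600.00 − 1×916.00 = 6684.00
  528.00 + 24.3% × (6684.00 − 6000.00) = 528.00 + 24.3% × 684.00 = 694.21
Disability Insurance: 6% × 7600.00 = 456.00
Total withheld: 694.21 + 456.00 = 1150.21
Net pay: 7600.00 − 1150.21 = 6449.79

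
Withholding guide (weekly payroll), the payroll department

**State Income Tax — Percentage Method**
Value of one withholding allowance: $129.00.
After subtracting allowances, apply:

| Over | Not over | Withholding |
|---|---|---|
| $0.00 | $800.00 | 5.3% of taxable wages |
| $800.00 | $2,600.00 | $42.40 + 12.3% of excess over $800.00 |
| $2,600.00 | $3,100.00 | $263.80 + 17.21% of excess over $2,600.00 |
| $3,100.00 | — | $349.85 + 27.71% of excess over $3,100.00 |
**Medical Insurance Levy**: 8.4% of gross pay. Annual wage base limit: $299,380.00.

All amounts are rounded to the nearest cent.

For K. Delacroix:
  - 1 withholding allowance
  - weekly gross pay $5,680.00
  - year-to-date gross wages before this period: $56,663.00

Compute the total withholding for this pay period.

$1,506.14

State Income Tax: taxable = $5,680.00 − 1×$129.00 = $5,551.00
  $349.85 + 27.71% × ($5,551.00 − $3,100.00) = $349.85 + 27.71% × $2,451.00 = $1,029.02
Medical Insurance Levy: 8.4% × $5,680.00 = $477.12
Total: $1,029.02 + $477.12 = $1,506.14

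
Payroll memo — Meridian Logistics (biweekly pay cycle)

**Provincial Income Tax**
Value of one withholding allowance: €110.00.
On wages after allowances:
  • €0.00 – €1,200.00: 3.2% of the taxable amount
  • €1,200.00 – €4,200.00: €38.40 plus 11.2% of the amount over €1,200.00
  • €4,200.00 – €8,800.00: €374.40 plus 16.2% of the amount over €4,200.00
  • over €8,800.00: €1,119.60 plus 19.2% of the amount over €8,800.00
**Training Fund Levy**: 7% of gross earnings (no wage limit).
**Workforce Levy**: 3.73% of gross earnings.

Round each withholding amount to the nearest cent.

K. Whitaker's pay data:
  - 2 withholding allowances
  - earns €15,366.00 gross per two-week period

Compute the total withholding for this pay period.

Provincial Income Tax: taxable = €15,366.00 − 2×€110.00 = €15,146.00
  €1,119.60 + 19.2% × (€15,146.00 − €8,800.00) = €1,119.60 + 19.2% × €6,346.00 = €2,338.03
Training Fund Levy: 7% × €15,366.00 = €1,075.62
Workforce Levy: 3.73% × €15,366.00 = €573.15
Total: €2,338.03 + €1,075.62 + €573.15 = €3,986.80

€3,986.80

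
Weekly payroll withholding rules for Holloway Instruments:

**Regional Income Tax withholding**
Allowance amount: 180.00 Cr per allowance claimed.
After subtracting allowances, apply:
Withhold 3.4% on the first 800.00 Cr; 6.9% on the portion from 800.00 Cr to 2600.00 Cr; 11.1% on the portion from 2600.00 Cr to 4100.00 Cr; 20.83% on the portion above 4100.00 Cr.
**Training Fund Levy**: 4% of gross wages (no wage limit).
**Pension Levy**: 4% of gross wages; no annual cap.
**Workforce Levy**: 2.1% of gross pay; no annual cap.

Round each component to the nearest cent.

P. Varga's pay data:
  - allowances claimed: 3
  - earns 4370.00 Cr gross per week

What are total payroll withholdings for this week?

Regional Income Tax: taxable = 4370.00 Cr − 3×180.00 Cr = 3830.00 Cr
  151.40 Cr + 11.1% × (3830.00 Cr − 2600.00 Cr) = 151.40 Cr + 11.1% × 1230.00 Cr = 287.93 Cr
Training Fund Levy: 4% × 4370.00 Cr = 174.80 Cr
Pension Levy: 4% × 4370.00 Cr = 174.80 Cr
Workforce Levy: 2.1% × 4370.00 Cr = 91.77 Cr
Total: 287.93 Cr + 174.80 Cr + 174.80 Cr + 91.77 Cr = 729.30 Cr

729.30 Cr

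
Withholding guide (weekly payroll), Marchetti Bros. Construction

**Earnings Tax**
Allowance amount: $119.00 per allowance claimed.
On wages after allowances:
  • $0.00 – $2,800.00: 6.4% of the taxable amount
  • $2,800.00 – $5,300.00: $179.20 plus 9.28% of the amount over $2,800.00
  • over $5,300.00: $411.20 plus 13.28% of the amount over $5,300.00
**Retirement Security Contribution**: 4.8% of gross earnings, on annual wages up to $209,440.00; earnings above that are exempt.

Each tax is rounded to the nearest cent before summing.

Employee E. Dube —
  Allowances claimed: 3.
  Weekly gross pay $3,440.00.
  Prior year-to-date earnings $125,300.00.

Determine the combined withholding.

$370.58

Earnings Tax: taxable = $3,440.00 − 3×$119.00 = $3,083.00
  $179.20 + 9.28% × ($3,083.00 − $2,800.00) = $179.20 + 9.28% × $283.00 = $205.46
Retirement Security Contribution: 4.8% × $3,440.00 = $165.12
Total: $205.46 + $165.12 = $370.58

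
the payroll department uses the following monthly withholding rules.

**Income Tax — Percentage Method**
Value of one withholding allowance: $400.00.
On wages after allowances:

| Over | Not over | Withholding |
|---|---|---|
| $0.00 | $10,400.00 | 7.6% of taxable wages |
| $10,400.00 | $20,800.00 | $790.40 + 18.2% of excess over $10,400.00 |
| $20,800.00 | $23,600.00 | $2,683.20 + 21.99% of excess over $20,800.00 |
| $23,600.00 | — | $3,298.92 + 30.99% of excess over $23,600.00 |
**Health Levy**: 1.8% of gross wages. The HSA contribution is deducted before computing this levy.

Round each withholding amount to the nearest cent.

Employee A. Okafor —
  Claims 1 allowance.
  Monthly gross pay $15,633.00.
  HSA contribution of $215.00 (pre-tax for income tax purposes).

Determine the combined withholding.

$1,908.40

Income Tax: taxable = $15,633.00 − $215.00 − 1×$400.00 = $15,018.00
  $790.40 + 18.2% × ($15,018.00 − $10,400.00) = $790.40 + 18.2% × $4,618.00 = $1,630.88
Health Levy: 1.8% × $15,418.00 = $277.52
Total: $1,630.88 + $277.52 = $1,908.40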